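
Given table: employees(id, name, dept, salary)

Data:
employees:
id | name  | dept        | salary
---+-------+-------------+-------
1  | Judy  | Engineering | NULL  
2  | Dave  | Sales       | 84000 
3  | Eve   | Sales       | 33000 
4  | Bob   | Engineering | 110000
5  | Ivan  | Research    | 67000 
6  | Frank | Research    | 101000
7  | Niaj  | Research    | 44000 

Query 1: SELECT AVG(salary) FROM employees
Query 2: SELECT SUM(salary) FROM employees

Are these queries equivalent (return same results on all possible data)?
No, not equivalent

Query 1 returns: [(73166.66666666667,)]
Query 2 returns: [(439000,)]

Reason: AVG vs SUM give different aggregate values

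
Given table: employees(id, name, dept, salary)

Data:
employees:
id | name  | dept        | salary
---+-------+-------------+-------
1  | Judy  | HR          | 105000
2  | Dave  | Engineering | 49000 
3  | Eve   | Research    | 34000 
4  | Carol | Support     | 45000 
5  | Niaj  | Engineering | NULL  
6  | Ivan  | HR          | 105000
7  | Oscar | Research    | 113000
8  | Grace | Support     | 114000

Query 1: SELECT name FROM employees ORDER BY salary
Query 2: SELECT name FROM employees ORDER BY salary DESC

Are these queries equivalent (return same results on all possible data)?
No, not equivalent

Query 1 returns: [('Niaj',), ('Eve',), ('Carol',), ('Dave',), ('Judy',), ('Ivan',), ('Oscar',), ('Grace',)]
Query 2 returns: [('Grace',), ('Oscar',), ('Judy',), ('Ivan',), ('Dave',), ('Carol',), ('Eve',), ('Niaj',)]

Reason: ASC vs DESC gives opposite ordering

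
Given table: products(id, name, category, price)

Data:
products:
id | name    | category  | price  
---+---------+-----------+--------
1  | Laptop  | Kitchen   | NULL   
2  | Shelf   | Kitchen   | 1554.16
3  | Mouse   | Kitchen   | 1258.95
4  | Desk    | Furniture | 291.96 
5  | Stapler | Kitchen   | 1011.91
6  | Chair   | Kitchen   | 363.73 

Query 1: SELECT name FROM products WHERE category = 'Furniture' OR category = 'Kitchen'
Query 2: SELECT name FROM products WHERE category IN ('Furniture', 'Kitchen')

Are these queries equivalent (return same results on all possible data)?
Yes, equivalent

Both queries return: [('Chair',), ('Desk',), ('Laptop',), ('Mouse',), ('Shelf',), ('Stapler',)]

Reason: OR vs IN are equivalent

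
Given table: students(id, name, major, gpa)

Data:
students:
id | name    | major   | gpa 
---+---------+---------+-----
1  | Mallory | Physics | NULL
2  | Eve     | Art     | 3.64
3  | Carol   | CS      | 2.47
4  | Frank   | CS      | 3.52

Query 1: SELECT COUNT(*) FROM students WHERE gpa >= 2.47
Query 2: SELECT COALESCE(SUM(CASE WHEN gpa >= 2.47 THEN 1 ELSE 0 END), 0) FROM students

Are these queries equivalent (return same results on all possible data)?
Yes, equivalent

Both queries return: [(3,)]

Reason: COUNT with WHERE vs conditional SUM (COALESCE handles empty-table NULL)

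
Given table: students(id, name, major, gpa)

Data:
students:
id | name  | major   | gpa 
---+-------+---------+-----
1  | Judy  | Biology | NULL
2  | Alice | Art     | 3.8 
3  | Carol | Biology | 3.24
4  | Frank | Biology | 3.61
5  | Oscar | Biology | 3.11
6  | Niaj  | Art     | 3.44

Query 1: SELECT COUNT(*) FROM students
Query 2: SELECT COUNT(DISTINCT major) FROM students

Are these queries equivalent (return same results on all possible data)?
No, not equivalent

Query 1 returns: [(6,)]
Query 2 returns: [(2,)]

Reason: COUNT(*) counts rows, COUNT(DISTINCT major) counts unique majors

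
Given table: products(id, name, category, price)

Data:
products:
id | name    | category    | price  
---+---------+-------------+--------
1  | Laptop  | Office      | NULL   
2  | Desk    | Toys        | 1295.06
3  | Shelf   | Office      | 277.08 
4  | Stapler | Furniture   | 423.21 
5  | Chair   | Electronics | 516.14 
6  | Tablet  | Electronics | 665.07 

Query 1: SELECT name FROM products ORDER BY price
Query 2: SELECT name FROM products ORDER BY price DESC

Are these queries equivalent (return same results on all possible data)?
No, not equivalent

Query 1 returns: [('Laptop',), ('Shelf',), ('Stapler',), ('Chair',), ('Tablet',), ('Desk',)]
Query 2 returns: [('Desk',), ('Tablet',), ('Chair',), ('Stapler',), ('Shelf',), ('Laptop',)]

Reason: ASC vs DESC gives opposite ordering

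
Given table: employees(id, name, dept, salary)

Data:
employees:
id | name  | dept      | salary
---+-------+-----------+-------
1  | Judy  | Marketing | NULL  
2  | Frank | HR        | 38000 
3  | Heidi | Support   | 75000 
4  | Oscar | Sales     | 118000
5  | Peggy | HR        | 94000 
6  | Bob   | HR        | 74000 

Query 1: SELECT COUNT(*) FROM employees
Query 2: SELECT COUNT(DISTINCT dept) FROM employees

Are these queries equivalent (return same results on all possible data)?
No, not equivalent

Query 1 returns: [(6,)]
Query 2 returns: [(4,)]

Reason: COUNT(*) counts rows, COUNT(DISTINCT dept) counts unique depts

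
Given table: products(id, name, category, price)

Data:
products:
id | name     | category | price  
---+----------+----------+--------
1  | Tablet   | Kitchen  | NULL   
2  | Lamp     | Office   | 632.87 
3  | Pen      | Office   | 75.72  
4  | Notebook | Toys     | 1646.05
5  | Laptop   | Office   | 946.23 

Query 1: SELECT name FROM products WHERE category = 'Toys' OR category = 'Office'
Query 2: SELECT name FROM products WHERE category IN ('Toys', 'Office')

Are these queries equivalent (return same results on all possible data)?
Yes, equivalent

Both queries return: [('Lamp',), ('Laptop',), ('Notebook',), ('Pen',)]

Reason: OR vs IN are equivalent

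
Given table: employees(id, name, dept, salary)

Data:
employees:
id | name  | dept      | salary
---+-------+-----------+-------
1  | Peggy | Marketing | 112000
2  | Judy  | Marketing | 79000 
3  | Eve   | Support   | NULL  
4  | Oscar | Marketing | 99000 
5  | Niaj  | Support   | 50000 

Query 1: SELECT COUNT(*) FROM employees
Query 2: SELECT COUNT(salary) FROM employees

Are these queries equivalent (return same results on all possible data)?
No, not equivalent

Query 1 returns: [(5,)]
Query 2 returns: [(4,)]

Reason: COUNT(*) includes NULLs, COUNT(column) excludes them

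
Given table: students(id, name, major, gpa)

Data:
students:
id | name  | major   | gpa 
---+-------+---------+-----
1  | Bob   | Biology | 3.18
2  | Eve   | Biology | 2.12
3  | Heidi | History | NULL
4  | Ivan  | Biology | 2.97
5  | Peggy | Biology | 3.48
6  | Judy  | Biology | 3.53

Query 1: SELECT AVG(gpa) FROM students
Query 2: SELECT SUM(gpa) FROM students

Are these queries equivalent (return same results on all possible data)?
No, not equivalent

Query 1 returns: [(3.056,)]
Query 2 returns: [(15.280000000000001,)]

Reason: AVG vs SUM give different aggregate values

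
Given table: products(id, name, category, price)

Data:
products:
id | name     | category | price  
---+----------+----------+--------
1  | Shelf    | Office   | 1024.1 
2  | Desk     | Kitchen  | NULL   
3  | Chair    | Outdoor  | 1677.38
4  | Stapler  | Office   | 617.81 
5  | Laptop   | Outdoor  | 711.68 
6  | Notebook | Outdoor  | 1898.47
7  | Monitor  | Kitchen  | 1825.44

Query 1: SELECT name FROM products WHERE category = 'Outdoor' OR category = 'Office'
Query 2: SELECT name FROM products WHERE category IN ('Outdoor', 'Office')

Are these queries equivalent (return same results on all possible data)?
Yes, equivalent

Both queries return: [('Chair',), ('Laptop',), ('Notebook',), ('Shelf',), ('Stapler',)]

Reason: OR vs IN are equivalent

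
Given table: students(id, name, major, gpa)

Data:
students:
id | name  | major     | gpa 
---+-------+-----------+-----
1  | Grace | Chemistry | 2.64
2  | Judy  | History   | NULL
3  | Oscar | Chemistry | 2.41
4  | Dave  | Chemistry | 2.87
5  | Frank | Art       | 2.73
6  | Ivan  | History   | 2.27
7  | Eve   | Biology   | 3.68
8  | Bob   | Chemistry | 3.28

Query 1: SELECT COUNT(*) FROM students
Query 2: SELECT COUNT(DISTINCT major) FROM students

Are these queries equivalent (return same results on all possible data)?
No, not equivalent

Query 1 returns: [(8,)]
Query 2 returns: [(4,)]

Reason: COUNT(*) counts rows, COUNT(DISTINCT major) counts unique majors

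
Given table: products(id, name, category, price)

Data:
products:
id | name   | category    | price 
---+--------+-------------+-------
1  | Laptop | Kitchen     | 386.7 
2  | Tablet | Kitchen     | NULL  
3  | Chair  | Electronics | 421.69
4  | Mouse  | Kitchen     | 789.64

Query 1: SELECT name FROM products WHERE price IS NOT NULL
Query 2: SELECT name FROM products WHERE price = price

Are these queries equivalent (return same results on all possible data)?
Yes, equivalent

Both queries return: [('Chair',), ('Laptop',), ('Mouse',)]

Reason: IS NOT NULL vs self-equality (both exclude NULLs)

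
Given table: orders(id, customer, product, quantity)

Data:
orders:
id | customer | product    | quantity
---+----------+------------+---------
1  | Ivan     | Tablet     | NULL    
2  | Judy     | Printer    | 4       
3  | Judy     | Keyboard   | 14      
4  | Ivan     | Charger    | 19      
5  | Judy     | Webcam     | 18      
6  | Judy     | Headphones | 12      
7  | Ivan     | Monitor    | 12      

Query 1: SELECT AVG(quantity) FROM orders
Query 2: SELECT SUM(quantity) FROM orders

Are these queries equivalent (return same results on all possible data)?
No, not equivalent

Query 1 returns: [(13.166666666666666,)]
Query 2 returns: [(79,)]

Reason: AVG vs SUM give different aggregate values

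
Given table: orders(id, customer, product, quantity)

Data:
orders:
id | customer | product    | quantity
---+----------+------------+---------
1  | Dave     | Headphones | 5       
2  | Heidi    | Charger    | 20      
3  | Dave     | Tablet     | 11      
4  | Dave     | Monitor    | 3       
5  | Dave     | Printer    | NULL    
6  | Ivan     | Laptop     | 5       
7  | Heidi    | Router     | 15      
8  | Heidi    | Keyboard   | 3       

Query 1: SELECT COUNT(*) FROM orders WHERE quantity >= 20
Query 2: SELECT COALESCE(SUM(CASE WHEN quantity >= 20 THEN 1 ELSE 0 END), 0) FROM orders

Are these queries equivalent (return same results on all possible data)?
Yes, equivalent

Both queries return: [(1,)]

Reason: COUNT with WHERE vs conditional SUM (COALESCE handles empty-table NULL)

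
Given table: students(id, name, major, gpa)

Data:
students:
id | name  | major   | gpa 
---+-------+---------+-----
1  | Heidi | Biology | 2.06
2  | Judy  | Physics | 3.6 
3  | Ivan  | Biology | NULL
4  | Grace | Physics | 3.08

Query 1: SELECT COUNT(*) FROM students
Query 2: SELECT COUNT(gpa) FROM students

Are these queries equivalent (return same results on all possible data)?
No, not equivalent

Query 1 returns: [(4,)]
Query 2 returns: [(3,)]

Reason: COUNT(*) includes NULLs, COUNT(column) excludes them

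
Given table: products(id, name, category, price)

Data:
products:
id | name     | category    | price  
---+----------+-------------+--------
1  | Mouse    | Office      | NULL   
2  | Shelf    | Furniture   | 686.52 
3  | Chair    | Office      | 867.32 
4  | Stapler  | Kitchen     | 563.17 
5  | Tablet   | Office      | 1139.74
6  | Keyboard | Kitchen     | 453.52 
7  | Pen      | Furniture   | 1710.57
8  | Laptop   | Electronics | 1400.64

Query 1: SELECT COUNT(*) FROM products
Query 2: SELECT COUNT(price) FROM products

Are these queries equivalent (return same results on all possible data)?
No, not equivalent

Query 1 returns: [(8,)]
Query 2 returns: [(7,)]

Reason: COUNT(*) includes NULLs, COUNT(column) excludes them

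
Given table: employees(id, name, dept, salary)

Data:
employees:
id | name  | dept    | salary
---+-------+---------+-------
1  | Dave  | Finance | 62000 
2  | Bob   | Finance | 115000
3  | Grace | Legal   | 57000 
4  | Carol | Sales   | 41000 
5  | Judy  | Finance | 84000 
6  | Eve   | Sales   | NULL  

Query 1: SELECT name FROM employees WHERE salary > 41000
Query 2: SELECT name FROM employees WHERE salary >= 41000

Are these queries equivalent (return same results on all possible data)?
No, not equivalent

Query 1 returns: [('Dave',), ('Bob',), ('Grace',), ('Judy',)]
Query 2 returns: [('Dave',), ('Bob',), ('Grace',), ('Carol',), ('Judy',)]

Reason: > vs >= gives different results when salary = 41000 exists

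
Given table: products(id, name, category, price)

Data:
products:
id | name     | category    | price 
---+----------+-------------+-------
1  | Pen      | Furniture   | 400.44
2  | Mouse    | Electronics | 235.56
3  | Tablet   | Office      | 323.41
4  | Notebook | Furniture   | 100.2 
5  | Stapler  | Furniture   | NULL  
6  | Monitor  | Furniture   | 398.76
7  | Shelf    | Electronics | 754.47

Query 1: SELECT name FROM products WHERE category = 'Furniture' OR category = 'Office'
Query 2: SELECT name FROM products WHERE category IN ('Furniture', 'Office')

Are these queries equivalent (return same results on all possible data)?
Yes, equivalent

Both queries return: [('Monitor',), ('Notebook',), ('Pen',), ('Stapler',), ('Tablet',)]

Reason: OR vs IN are equivalent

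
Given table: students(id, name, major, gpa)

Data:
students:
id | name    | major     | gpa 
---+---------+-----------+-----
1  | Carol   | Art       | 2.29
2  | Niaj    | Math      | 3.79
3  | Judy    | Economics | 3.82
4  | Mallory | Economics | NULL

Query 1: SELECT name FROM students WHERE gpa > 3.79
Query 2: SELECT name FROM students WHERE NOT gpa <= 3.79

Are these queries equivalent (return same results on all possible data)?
Yes, equivalent

Both queries return: [('Judy',)]

Reason: Both filter gpa > 3.79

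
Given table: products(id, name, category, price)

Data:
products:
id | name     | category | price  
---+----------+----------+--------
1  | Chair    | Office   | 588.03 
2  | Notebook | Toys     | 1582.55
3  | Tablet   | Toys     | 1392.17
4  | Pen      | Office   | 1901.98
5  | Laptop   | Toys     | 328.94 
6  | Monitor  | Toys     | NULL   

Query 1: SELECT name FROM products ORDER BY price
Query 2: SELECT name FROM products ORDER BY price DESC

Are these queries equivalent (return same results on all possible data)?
No, not equivalent

Query 1 returns: [('Monitor',), ('Laptop',), ('Chair',), ('Tablet',), ('Notebook',), ('Pen',)]
Query 2 returns: [('Pen',), ('Notebook',), ('Tablet',), ('Chair',), ('Laptop',), ('Monitor',)]

Reason: ASC vs DESC gives opposite ordering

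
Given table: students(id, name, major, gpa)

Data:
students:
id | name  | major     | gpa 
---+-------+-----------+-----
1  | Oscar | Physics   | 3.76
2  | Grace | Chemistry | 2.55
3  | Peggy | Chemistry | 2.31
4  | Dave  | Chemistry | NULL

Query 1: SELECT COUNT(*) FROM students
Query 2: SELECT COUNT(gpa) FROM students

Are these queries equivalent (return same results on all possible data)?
No, not equivalent

Query 1 returns: [(4,)]
Query 2 returns: [(3,)]

Reason: COUNT(*) includes NULLs, COUNT(column) excludes them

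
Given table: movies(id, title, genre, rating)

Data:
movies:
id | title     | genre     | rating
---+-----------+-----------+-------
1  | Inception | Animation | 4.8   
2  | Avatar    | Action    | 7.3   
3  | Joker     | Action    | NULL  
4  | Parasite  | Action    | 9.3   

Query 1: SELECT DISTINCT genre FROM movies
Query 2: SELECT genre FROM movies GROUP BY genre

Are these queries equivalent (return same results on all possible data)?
Yes, equivalent

Both queries return: [('Action',), ('Animation',)]

Reason: Both get unique genres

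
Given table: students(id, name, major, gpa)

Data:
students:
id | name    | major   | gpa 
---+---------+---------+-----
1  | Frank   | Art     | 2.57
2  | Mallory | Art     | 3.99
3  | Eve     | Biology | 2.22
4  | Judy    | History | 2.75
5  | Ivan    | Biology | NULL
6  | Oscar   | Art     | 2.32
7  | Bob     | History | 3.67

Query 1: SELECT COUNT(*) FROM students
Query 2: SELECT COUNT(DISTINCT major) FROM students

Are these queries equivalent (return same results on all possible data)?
No, not equivalent

Query 1 returns: [(7,)]
Query 2 returns: [(3,)]

Reason: COUNT(*) counts rows, COUNT(DISTINCT major) counts unique majors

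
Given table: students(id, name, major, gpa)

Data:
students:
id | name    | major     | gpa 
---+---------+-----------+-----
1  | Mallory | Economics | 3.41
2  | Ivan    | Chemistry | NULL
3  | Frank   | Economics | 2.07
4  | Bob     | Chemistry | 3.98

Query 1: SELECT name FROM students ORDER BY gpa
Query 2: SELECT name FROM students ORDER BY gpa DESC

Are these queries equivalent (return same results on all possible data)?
No, not equivalent

Query 1 returns: [('Ivan',), ('Frank',), ('Mallory',), ('Bob',)]
Query 2 returns: [('Bob',), ('Mallory',), ('Frank',), ('Ivan',)]

Reason: ASC vs DESC gives opposite ordering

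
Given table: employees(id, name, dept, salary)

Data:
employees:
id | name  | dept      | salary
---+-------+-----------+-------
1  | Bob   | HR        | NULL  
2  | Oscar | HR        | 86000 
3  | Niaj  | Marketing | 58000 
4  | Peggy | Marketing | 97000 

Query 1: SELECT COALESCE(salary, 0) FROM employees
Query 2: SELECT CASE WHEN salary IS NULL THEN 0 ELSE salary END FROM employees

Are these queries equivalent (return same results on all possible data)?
Yes, equivalent

Both queries return: [(0,), (58000,), (86000,), (97000,)]

Reason: COALESCE vs CASE for NULL handling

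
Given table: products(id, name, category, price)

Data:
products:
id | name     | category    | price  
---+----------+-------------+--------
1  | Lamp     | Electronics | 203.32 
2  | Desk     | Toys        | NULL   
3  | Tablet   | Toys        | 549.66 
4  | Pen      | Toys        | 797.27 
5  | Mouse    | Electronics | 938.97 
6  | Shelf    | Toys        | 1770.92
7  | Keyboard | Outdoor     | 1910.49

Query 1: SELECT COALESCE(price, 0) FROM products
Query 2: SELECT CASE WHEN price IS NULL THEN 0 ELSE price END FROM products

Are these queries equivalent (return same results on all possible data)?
Yes, equivalent

Both queries return: [(0,), (203.32,), (549.66,), (797.27,), (938.97,), (1770.92,), (1910.49,)]

Reason: COALESCE vs CASE for NULL handling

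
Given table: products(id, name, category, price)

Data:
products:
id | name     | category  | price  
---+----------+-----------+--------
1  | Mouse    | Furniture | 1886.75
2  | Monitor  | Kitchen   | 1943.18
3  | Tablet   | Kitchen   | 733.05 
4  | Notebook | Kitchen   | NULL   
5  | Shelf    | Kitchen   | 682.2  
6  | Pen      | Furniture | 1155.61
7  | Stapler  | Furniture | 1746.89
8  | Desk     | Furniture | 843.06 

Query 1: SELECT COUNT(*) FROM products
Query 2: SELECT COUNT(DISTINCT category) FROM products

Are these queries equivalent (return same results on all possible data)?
No, not equivalent

Query 1 returns: [(8,)]
Query 2 returns: [(2,)]

Reason: COUNT(*) counts rows, COUNT(DISTINCT category) counts unique categorys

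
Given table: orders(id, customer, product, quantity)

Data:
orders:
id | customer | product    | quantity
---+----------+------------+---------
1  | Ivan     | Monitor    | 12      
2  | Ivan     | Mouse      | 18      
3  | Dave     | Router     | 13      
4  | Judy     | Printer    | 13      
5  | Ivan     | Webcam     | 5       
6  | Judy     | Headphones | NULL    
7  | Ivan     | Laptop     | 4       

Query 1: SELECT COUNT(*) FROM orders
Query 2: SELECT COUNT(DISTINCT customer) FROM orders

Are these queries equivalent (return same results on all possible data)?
No, not equivalent

Query 1 returns: [(7,)]
Query 2 returns: [(3,)]

Reason: COUNT(*) counts rows, COUNT(DISTINCT customer) counts unique customers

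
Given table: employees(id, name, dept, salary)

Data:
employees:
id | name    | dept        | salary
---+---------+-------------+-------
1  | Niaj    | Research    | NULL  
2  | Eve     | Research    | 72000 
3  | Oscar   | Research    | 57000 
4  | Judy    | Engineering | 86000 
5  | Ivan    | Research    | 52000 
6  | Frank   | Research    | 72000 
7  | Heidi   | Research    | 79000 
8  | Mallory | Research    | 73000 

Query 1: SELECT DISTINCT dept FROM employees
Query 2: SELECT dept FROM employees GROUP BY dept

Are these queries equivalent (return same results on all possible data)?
Yes, equivalent

Both queries return: [('Engineering',), ('Research',)]

Reason: Both get unique depts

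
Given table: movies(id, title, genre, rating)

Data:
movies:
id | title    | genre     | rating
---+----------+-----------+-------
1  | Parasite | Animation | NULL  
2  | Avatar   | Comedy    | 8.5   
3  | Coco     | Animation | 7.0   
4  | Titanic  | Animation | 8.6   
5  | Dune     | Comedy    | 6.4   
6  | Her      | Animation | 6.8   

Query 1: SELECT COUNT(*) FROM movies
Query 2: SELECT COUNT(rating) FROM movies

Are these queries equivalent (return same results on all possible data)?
No, not equivalent

Query 1 returns: [(6,)]
Query 2 returns: [(5,)]

Reason: COUNT(*) includes NULLs, COUNT(column) excludes them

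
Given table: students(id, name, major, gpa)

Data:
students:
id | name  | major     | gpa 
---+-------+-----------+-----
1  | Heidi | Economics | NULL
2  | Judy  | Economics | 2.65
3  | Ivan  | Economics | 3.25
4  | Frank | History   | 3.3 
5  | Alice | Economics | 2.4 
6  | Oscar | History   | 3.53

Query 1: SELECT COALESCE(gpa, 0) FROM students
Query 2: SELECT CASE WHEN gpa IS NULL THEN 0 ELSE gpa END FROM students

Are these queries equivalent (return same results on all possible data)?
Yes, equivalent

Both queries return: [(0,), (2.4,), (2.65,), (3.25,), (3.3,), (3.53,)]

Reason: COALESCE vs CASE for NULL handling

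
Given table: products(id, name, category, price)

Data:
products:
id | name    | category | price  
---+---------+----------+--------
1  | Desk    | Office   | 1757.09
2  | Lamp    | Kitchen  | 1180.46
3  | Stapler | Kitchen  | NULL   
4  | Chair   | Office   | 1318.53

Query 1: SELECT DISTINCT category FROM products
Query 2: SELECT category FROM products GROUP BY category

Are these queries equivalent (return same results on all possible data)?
Yes, equivalent

Both queries return: [('Kitchen',), ('Office',)]

Reason: Both get unique categorys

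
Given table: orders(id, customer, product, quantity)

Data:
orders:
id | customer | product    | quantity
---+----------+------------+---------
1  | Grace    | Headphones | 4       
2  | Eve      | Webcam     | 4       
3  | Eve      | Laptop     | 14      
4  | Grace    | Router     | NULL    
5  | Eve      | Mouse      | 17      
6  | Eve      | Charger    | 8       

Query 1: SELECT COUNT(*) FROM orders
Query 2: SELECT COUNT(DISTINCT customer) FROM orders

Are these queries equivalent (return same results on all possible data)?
No, not equivalent

Query 1 returns: [(6,)]
Query 2 returns: [(2,)]

Reason: COUNT(*) counts rows, COUNT(DISTINCT customer) counts unique customers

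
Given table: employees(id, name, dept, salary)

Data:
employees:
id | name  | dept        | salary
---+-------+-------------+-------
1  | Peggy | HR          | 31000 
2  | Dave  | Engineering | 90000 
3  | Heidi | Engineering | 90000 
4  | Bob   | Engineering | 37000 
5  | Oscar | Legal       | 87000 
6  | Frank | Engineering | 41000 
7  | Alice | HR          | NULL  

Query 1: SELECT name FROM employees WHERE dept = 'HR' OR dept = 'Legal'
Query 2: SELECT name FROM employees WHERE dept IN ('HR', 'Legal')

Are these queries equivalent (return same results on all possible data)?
Yes, equivalent

Both queries return: [('Alice',), ('Oscar',), ('Peggy',)]

Reason: OR vs IN are equivalent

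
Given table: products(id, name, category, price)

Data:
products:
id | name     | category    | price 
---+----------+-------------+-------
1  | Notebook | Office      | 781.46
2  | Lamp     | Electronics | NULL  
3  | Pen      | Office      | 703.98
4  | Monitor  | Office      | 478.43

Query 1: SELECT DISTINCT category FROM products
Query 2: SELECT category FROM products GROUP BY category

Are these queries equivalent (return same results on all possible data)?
Yes, equivalent

Both queries return: [('Electronics',), ('Office',)]

Reason: Both get unique categorys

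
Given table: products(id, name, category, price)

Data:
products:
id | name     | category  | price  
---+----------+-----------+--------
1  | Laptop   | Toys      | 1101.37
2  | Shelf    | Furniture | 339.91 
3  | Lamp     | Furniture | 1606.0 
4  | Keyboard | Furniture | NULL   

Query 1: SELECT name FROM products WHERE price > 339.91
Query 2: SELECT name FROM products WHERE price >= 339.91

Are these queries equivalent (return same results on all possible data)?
No, not equivalent

Query 1 returns: [('Laptop',), ('Lamp',)]
Query 2 returns: [('Laptop',), ('Shelf',), ('Lamp',)]

Reason: > vs >= gives different results when price = 339.91 exists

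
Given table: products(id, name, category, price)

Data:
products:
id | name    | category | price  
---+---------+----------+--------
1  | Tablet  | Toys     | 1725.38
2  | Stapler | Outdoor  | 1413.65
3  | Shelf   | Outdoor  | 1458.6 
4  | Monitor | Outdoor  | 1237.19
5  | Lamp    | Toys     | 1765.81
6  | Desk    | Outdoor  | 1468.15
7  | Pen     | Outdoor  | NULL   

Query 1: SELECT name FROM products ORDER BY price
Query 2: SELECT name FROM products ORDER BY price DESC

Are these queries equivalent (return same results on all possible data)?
No, not equivalent

Query 1 returns: [('Pen',), ('Monitor',), ('Stapler',), ('Shelf',), ('Desk',), ('Tablet',), ('Lamp',)]
Query 2 returns: [('Lamp',), ('Tablet',), ('Desk',), ('Shelf',), ('Stapler',), ('Monitor',), ('Pen',)]

Reason: ASC vs DESC gives opposite ordering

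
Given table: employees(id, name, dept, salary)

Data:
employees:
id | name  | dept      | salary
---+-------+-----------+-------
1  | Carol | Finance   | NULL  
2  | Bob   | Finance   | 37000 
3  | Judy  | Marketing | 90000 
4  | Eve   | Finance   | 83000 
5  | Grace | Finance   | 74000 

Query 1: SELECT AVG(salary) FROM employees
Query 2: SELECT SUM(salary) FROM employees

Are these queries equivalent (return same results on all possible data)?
No, not equivalent

Query 1 returns: [(71000.0,)]
Query 2 returns: [(284000,)]

Reason: AVG vs SUM give different aggregate values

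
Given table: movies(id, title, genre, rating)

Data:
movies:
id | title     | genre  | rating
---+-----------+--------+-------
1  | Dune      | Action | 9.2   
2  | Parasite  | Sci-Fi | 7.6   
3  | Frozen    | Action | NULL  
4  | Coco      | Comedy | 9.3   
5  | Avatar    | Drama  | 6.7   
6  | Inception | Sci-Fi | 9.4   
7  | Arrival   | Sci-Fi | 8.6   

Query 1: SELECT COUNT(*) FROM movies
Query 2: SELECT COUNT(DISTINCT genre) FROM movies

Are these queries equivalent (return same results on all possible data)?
No, not equivalent

Query 1 returns: [(7,)]
Query 2 returns: [(4,)]

Reason: COUNT(*) counts rows, COUNT(DISTINCT genre) counts unique genres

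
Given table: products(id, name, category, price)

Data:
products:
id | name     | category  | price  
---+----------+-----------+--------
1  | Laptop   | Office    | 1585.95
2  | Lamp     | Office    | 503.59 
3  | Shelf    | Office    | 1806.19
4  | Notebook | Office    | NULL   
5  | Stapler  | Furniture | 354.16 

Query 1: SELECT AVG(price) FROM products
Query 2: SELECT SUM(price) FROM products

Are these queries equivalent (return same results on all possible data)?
No, not equivalent

Query 1 returns: [(1062.4725,)]
Query 2 returns: [(4249.89,)]

Reason: AVG vs SUM give different aggregate values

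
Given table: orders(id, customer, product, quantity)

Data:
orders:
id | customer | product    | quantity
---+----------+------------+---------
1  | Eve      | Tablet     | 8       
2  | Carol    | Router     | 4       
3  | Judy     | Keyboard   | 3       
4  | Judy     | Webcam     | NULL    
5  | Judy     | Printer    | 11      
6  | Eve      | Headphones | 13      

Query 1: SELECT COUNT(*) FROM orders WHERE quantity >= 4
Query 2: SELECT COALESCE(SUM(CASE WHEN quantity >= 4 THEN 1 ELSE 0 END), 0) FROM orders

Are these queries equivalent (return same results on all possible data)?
Yes, equivalent

Both queries return: [(4,)]

Reason: COUNT with WHERE vs conditional SUM (COALESCE handles empty-table NULL)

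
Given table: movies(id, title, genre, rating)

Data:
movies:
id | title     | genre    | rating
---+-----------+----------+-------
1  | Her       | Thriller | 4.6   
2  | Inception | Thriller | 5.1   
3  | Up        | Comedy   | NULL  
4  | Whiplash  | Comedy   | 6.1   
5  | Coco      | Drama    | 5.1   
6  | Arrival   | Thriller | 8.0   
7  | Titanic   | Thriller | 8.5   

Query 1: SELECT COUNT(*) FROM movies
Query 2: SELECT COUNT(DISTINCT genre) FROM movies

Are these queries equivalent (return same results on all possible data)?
No, not equivalent

Query 1 returns: [(7,)]
Query 2 returns: [(3,)]

Reason: COUNT(*) counts rows, COUNT(DISTINCT genre) counts unique genres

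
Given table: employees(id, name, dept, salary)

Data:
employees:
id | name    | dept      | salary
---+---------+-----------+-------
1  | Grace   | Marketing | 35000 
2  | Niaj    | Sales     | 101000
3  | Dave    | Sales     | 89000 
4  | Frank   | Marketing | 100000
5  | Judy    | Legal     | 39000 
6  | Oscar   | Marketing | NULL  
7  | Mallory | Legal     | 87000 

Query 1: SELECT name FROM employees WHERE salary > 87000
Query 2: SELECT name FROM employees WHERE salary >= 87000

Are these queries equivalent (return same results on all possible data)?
No, not equivalent

Query 1 returns: [('Niaj',), ('Dave',), ('Frank',)]
Query 2 returns: [('Niaj',), ('Dave',), ('Frank',), ('Mallory',)]

Reason: > vs >= gives different results when salary = 87000 exists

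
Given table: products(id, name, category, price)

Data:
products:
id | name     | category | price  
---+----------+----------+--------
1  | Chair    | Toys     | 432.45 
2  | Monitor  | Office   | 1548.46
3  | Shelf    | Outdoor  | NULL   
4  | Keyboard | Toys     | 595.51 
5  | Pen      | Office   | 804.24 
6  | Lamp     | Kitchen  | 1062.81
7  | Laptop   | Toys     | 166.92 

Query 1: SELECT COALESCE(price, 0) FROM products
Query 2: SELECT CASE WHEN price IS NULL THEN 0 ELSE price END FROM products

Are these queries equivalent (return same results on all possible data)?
Yes, equivalent

Both queries return: [(0,), (166.92,), (432.45,), (595.51,), (804.24,), (1062.81,), (1548.46,)]

Reason: COALESCE vs CASE for NULL handling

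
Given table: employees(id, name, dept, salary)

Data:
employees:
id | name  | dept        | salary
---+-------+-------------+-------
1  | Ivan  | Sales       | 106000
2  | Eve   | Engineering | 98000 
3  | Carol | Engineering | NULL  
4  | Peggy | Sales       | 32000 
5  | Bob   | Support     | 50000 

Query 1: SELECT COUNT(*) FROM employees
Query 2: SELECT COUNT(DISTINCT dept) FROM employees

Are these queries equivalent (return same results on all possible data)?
No, not equivalent

Query 1 returns: [(5,)]
Query 2 returns: [(3,)]

Reason: COUNT(*) counts rows, COUNT(DISTINCT dept) counts unique depts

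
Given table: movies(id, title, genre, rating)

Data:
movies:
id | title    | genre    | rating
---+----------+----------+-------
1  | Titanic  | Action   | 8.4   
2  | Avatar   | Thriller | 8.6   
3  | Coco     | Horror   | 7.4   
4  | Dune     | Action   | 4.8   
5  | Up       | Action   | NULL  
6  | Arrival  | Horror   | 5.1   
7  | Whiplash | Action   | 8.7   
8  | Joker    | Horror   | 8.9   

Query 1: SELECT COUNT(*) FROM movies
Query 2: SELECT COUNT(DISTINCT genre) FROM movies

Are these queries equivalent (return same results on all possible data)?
No, not equivalent

Query 1 returns: [(8,)]
Query 2 returns: [(3,)]

Reason: COUNT(*) counts rows, COUNT(DISTINCT genre) counts unique genres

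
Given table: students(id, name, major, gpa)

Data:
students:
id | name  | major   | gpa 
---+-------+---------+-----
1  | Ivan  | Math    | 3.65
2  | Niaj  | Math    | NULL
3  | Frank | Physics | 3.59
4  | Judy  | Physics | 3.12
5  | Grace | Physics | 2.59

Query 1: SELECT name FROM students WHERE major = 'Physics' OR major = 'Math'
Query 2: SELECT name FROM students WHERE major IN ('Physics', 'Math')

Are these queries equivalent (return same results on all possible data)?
Yes, equivalent

Both queries return: [('Frank',), ('Grace',), ('Ivan',), ('Judy',), ('Niaj',)]

Reason: OR vs IN are equivalent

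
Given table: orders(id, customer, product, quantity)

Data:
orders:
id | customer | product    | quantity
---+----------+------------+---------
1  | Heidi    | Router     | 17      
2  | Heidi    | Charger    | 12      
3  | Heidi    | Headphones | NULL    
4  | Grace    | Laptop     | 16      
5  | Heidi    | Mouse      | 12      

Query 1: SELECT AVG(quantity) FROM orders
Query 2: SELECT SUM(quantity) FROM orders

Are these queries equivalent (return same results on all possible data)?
No, not equivalent

Query 1 returns: [(14.25,)]
Query 2 returns: [(57,)]

Reason: AVG vs SUM give different aggregate values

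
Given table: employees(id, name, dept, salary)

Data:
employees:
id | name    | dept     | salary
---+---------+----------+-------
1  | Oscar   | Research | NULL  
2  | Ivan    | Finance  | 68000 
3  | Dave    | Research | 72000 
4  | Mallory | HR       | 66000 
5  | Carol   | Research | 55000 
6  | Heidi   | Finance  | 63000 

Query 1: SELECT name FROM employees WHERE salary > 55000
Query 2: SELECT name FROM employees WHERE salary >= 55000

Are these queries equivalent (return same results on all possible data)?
No, not equivalent

Query 1 returns: [('Ivan',), ('Dave',), ('Mallory',), ('Heidi',)]
Query 2 returns: [('Ivan',), ('Dave',), ('Mallory',), ('Carol',), ('Heidi',)]

Reason: > vs >= gives different results when salary = 55000 exists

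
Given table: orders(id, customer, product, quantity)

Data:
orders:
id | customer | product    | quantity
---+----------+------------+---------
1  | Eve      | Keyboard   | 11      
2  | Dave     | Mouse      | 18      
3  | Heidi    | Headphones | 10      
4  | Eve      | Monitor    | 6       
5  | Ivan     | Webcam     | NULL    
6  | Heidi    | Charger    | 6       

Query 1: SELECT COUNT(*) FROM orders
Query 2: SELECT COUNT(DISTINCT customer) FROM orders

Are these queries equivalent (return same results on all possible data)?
No, not equivalent

Query 1 returns: [(6,)]
Query 2 returns: [(4,)]

Reason: COUNT(*) counts rows, COUNT(DISTINCT customer) counts unique customers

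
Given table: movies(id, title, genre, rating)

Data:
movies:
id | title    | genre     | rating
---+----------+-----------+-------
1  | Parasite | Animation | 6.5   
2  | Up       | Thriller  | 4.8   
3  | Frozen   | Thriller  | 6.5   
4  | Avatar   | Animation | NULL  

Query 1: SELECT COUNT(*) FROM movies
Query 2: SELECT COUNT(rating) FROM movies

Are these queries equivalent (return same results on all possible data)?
No, not equivalent

Query 1 returns: [(4,)]
Query 2 returns: [(3,)]

Reason: COUNT(*) includes NULLs, COUNT(column) excludes them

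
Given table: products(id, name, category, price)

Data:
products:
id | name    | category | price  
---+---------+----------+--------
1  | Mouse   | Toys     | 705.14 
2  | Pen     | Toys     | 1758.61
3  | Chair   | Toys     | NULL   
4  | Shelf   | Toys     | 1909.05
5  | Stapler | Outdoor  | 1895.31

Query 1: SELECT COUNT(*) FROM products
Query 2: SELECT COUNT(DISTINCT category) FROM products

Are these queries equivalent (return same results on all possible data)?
No, not equivalent

Query 1 returns: [(5,)]
Query 2 returns: [(2,)]

Reason: COUNT(*) counts rows, COUNT(DISTINCT category) counts unique categorys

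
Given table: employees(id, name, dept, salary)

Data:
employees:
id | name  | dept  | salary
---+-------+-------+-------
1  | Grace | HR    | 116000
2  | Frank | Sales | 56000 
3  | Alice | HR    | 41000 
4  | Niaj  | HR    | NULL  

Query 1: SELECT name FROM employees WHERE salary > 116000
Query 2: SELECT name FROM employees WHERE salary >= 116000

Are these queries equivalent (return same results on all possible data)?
No, not equivalent

Query 1 returns: []
Query 2 returns: [('Grace',)]

Reason: > vs >= gives different results when salary = 116000 exists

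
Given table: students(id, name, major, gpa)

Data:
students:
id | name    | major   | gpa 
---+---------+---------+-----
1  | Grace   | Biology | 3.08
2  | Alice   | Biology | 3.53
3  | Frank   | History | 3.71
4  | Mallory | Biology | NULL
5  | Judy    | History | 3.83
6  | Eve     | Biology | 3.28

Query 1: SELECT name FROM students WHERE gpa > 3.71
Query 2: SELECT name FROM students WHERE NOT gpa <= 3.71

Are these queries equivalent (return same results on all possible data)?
Yes, equivalent

Both queries return: [('Judy',)]

Reason: Both filter gpa > 3.71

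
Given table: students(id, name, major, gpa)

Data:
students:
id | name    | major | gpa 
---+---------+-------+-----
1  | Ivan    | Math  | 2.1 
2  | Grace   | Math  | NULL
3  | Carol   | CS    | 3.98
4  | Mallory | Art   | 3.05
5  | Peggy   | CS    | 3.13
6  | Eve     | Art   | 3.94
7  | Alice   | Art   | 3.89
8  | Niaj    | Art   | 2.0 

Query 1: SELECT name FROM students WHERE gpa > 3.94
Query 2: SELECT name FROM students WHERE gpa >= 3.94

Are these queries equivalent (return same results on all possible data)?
No, not equivalent

Query 1 returns: [('Carol',)]
Query 2 returns: [('Carol',), ('Eve',)]

Reason: > vs >= gives different results when gpa = 3.94 exists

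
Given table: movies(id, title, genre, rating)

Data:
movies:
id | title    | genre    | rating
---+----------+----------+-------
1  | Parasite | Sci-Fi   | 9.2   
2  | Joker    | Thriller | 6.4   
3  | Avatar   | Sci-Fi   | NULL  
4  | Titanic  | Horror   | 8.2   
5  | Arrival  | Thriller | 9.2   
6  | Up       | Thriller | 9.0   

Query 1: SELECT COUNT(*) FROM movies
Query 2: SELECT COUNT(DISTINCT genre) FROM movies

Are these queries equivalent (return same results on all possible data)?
No, not equivalent

Query 1 returns: [(6,)]
Query 2 returns: [(3,)]

Reason: COUNT(*) counts rows, COUNT(DISTINCT genre) counts unique genres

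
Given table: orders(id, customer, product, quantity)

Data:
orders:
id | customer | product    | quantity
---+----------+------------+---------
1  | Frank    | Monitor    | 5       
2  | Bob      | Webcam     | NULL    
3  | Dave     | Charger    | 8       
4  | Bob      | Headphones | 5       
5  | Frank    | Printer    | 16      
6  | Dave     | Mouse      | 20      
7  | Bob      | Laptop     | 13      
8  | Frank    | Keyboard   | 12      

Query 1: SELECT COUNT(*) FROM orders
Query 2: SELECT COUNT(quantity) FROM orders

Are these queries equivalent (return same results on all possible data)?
No, not equivalent

Query 1 returns: [(8,)]
Query 2 returns: [(7,)]

Reason: COUNT(*) includes NULLs, COUNT(column) excludes them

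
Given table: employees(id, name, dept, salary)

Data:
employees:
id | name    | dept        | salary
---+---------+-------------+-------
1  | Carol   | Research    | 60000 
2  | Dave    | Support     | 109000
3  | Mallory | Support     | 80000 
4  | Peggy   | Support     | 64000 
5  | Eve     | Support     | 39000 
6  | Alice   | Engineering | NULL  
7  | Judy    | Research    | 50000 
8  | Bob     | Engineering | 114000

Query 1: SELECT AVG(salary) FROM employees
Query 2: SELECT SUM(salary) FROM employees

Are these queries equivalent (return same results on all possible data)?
No, not equivalent

Query 1 returns: [(73714.28571428571,)]
Query 2 returns: [(516000,)]

Reason: AVG vs SUM give different aggregate values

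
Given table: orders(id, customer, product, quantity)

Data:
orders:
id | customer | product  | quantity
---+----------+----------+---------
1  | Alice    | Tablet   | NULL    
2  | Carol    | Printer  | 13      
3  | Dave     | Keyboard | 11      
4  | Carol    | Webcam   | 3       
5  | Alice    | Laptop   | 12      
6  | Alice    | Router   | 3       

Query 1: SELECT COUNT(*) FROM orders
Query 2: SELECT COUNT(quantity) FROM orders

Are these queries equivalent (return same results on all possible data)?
No, not equivalent

Query 1 returns: [(6,)]
Query 2 returns: [(5,)]

Reason: COUNT(*) includes NULLs, COUNT(column) excludes them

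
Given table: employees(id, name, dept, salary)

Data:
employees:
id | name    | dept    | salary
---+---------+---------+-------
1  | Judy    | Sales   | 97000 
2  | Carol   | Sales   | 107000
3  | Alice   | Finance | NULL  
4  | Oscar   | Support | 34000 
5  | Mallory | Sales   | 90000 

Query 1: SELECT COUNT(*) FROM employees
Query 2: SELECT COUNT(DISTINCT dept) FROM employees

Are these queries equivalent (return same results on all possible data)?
No, not equivalent

Query 1 returns: [(5,)]
Query 2 returns: [(3,)]

Reason: COUNT(*) counts rows, COUNT(DISTINCT dept) counts unique depts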